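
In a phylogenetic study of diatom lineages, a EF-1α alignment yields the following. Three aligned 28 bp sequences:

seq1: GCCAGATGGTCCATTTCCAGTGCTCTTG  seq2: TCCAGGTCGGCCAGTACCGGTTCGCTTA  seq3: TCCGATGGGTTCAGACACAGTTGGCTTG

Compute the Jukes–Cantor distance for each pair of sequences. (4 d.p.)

seq1–seq2: 10/28 sites differ → p ≈ 0.357143, d = −0.75 ln(1 − 0.476191) = 0.484971 ≈ 0.4850.
seq1–seq3: 13/28 sites differ → p ≈ 0.464286, d = −0.75 ln(1 − 0.619048) = 0.723811 ≈ 0.7238.
seq2–seq3: 13/28 sites differ → p ≈ 0.464286, d = −0.75 ln(1 − 0.619048) = 0.723811 ≈ 0.7238.

d(seq1,seq2) = 0.4850, d(seq1,seq3) = 0.7238, d(seq2,seq3) = 0.7238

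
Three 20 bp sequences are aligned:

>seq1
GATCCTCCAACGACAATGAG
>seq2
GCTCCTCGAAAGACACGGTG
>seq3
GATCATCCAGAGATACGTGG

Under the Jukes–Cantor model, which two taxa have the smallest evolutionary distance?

seq1–seq2: 6/20 differ, p = 0.300, d = 0.383.
seq1–seq3: 8/20 differ, p = 0.400, d = 0.572.
seq2–seq3: 7/20 differ, p = 0.350, d = 0.471.
The smallest distance is between seq1 and seq2.

seq1 and seq2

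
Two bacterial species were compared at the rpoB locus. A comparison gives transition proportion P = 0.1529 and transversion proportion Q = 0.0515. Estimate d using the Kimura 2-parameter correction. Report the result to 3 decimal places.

Under the Kimura two-parameter model, d = −½ ln(1 − 2P − Q) − ¼ ln(1 − 2Q).
1 − 2P − Q = 0.6427, giving −½ ln(0.6427) = 0.221039.
1 − 2Q = 0.897, giving −¼ ln(0.897) = 0.027175.
d = 0.221039 + 0.027175 = 0.248214.

0.248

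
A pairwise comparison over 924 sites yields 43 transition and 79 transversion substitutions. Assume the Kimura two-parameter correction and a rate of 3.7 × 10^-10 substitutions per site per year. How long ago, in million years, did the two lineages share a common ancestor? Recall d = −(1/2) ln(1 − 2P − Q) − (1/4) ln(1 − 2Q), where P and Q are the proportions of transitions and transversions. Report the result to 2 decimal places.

P = 43/924 ≈ 0.046537 and Q = 79/924 ≈ 0.085498.
Under the Kimura two-parameter model, d = −½ ln(1 − 2P − Q) − ¼ ln(1 − 2Q).
1 − 2P − Q = 0.821428, giving −½ ln(0.821428) = 0.098355.
1 − 2Q = 0.829004, giving −¼ ln(0.829004) = 0.046883.
d = 0.098355 + 0.046883 = 0.145238.
Under a molecular clock d = 2μt, so t = d/(2μ) = 0.145238 / (2 × 3.7 × 10^-10) = 196.27 million years.

196.27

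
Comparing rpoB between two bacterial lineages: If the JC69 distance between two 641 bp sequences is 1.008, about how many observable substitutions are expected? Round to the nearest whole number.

355

Invert JC69: p = (3/4)(1 − e^(−4d/3)) = 0.75 × (1 − e^(-1.344)) = 0.75 × (1 − 0.260800) = 0.554400.
Expected differing sites = pL ≈ 0.554400 × 641 = 355.3704 ≈ 355.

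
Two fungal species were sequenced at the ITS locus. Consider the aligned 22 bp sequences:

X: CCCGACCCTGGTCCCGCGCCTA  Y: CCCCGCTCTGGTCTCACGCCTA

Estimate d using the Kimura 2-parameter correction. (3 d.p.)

0.287

Of 22 sites, 4 differences are transitions and 1 are transversions, so P = 4/22 ≈ 0.181818 and Q = 1/22 ≈ 0.045455.
Under the Kimura two-parameter model, d = −½ ln(1 − 2P − Q) − ¼ ln(1 − 2Q).
1 − 2P − Q = 0.590909, giving −½ ln(0.590909) = 0.263047.
1 − 2Q = 0.90909, giving −¼ ln(0.90909) = 0.023828.
d = 0.263047 + 0.023828 = 0.286875.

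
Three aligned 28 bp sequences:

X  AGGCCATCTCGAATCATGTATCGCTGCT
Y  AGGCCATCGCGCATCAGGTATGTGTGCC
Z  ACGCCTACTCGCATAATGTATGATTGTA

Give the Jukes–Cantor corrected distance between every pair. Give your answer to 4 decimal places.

d(X,Y) = 0.3041, d(X,Z) = 0.4850, d(Y,Z) = 0.4850

X–Y: 7/28 sites differ → p = 0.25, d = −0.75 ln(1 − 0.333333) = 0.304098 ≈ 0.3041.
X–Z: 10/28 sites differ → p ≈ 0.357143, d = −0.75 ln(1 − 0.476191) = 0.484971 ≈ 0.4850.
Y–Z: 10/28 sites differ → p ≈ 0.357143, d = −0.75 ln(1 − 0.476191) = 0.484971 ≈ 0.4850.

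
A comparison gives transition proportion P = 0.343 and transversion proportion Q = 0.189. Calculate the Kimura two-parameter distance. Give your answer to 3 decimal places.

1.158

Under the Kimura two-parameter model, d = −½ ln(1 − 2P − Q) − ¼ ln(1 − 2Q).
1 − 2P − Q = 0.125, giving −½ ln(0.125) = 1.039721.
1 − 2Q = 0.622, giving −¼ ln(0.622) = 0.118704.
d = 1.039721 + 0.118704 = 1.158425.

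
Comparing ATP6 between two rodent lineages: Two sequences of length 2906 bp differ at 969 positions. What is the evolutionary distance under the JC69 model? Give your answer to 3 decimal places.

p = 969/2906 ≈ 0.333448.
d = −(3/4) ln(1 − 4p/3) = −0.75 ln(1 − 0.444597) = −0.75 ln(0.555403)
  = −0.75 × (-0.588061) = 0.441046 substitutions/site.

0.441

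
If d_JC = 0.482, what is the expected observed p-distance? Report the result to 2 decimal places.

0.36

p = (3/4)(1 − e^(−4d/3)) = 0.75 × (1 − e^(-0.642667)) = 0.75 × (1 − 0.525888) = 0.355584.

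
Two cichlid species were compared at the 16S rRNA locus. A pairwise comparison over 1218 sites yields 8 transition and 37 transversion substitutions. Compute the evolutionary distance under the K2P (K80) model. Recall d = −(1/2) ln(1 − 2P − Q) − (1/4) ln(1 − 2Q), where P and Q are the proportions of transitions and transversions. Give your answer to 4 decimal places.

P = 8/1218 ≈ 0.006568 and Q = 37/1218 ≈ 0.030378.
Under the Kimura two-parameter model, d = −½ ln(1 − 2P − Q) − ¼ ln(1 − 2Q).
1 − 2P − Q = 0.956486, giving −½ ln(0.956486) = 0.022245.
1 − 2Q = 0.939244, giving −¼ ln(0.939244) = 0.015670.
d = 0.022245 + 0.015670 = 0.037915.

0.0379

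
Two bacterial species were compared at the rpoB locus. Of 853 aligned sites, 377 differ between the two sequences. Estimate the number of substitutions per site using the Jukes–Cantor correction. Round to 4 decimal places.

0.6674

p = 377/853 ≈ 0.44197.
d = −(3/4) ln(1 − 4p/3) = −0.75 ln(1 − 0.589293) = −0.75 ln(0.410707)
  = −0.75 × (-0.889875) = 0.667406 substitutions/site.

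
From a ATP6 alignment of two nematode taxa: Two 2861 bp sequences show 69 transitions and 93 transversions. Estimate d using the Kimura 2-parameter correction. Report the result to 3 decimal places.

0.059

P = 69/2861 ≈ 0.024117 and Q = 93/2861 ≈ 0.032506.
Under the Kimura two-parameter model, d = −½ ln(1 − 2P − Q) − ¼ ln(1 − 2Q).
1 − 2P − Q = 0.91926, giving −½ ln(0.91926) = 0.042093.
1 − 2Q = 0.934988, giving −¼ ln(0.934988) = 0.016805.
d = 0.042093 + 0.016805 = 0.058898.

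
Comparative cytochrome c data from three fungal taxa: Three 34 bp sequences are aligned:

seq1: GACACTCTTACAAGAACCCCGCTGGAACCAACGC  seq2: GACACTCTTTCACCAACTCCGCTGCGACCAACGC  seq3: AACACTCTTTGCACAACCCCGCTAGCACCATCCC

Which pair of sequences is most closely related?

seq1–seq2: 6/34 differ, p = 0.176, d = 0.201.
seq1–seq3: 9/34 differ, p = 0.265, d = 0.326.
seq2–seq3: 10/34 differ, p = 0.294, d = 0.373.
The smallest distance is between seq1 and seq2.

seq1 and seq2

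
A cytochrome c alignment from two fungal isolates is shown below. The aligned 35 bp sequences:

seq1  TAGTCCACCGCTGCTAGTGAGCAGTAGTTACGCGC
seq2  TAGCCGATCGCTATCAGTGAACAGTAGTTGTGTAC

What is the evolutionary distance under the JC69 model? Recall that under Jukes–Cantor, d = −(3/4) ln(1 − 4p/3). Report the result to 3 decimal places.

0.407

The sequences differ at 11 of 35 sites, so p = 11/35 ≈ 0.314286.
d = −(3/4) ln(1 − 4p/3) = −0.75 ln(1 − 0.419048) = −0.75 ln(0.580952)
  = −0.75 × (-0.543087) = 0.407315 substitutions/site.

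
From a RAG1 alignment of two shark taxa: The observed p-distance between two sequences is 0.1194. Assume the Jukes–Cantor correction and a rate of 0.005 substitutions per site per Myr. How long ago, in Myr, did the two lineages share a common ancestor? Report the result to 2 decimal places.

13.01

d = −(3/4) ln(1 − 4p/3) = −0.75 ln(1 − 0.1592) = −0.75 ln(0.8408)
  = −0.75 × (-0.173401) = 0.130051 substitutions/site.
Under a molecular clock d = 2μt, so t = d/(2μ) = 0.130051 / (2 × 0.005) = 13.01 Myr.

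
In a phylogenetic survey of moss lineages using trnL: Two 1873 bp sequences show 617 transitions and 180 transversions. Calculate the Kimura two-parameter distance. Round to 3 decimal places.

P = 617/1873 ≈ 0.329418 and Q = 180/1873 ≈ 0.096103.
Under the Kimura two-parameter model, d = −½ ln(1 − 2P − Q) − ¼ ln(1 − 2Q).
1 − 2P − Q = 0.245061, giving −½ ln(0.245061) = 0.703124.
1 − 2Q = 0.807794, giving −¼ ln(0.807794) = 0.053362.
d = 0.703124 + 0.053362 = 0.756486.

0.756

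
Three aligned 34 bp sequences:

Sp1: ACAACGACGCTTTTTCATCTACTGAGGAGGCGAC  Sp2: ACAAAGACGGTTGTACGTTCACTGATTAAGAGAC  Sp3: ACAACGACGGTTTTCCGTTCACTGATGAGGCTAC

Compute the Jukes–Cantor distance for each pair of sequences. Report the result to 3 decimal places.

Sp1–Sp2: 11/34 sites differ → p ≈ 0.323529, d = −0.75 ln(1 − 0.431372) = 0.423397 ≈ 0.423.
Sp1–Sp3: 7/34 sites differ → p ≈ 0.205882, d = −0.75 ln(1 − 0.274509) = 0.240680 ≈ 0.241.
Sp2–Sp3: 7/34 sites differ → p ≈ 0.205882, d = −0.75 ln(1 − 0.274509) = 0.240680 ≈ 0.241.

d(Sp1,Sp2) = 0.423, d(Sp1,Sp3) = 0.241, d(Sp2,Sp3) = 0.241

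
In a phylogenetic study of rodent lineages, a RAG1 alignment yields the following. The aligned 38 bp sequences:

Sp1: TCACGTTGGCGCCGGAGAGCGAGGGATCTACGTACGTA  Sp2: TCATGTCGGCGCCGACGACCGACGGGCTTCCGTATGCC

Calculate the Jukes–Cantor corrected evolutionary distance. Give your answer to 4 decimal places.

0.4568

The sequences differ at 13 of 38 sites, so p = 13/38 ≈ 0.342105.
d = −(3/4) ln(1 − 4p/3) = −0.75 ln(1 − 0.45614) = −0.75 ln(0.54386)
  = −0.75 × (-0.609063) = 0.456797 substitutions/site.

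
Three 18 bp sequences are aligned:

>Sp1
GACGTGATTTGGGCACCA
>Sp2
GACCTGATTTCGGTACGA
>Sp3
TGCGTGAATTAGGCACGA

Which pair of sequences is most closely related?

Sp1–Sp2: 4/18 differ, p = 0.222, d = 0.264.
Sp1–Sp3: 5/18 differ, p = 0.278, d = 0.347.
Sp2–Sp3: 6/18 differ, p = 0.333, d = 0.441.
The smallest distance is between Sp1 and Sp2.

Sp1 and Sp2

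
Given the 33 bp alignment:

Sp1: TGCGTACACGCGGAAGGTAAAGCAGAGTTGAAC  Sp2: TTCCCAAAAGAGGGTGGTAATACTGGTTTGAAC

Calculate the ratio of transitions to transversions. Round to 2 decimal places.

0.44

Transitions are A↔G and C↔T; transversions are all other mismatches.
Transitions: 4. Transversions: 9.
R = 4/9 = 0.444444… ≈ 0.44 (to 2 d.p.).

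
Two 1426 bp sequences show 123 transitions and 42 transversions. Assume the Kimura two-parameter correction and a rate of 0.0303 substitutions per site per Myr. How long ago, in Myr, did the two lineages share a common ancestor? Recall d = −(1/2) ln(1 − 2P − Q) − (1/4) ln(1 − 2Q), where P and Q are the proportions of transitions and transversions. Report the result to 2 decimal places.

P = 123/1426 ≈ 0.086255 and Q = 42/1426 ≈ 0.029453.
Under the Kimura two-parameter model, d = −½ ln(1 − 2P − Q) − ¼ ln(1 − 2Q).
1 − 2P − Q = 0.798037, giving −½ ln(0.798037) = 0.112800.
1 − 2Q = 0.941094, giving −¼ ln(0.941094) = 0.015178.
d = 0.112800 + 0.015178 = 0.127978.
Under a molecular clock d = 2μt, so t = d/(2μ) = 0.127978 / (2 × 0.0303) = 2.11 Myr.

2.11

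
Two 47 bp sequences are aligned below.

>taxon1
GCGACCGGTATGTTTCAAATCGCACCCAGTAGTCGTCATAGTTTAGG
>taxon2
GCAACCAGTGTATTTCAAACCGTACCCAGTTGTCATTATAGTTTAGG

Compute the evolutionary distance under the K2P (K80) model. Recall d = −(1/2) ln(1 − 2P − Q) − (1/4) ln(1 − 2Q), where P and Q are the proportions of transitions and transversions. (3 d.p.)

Of 47 sites, 8 differences are transitions and 1 are transversions, so P = 8/47 ≈ 0.170213 and Q = 1/47 ≈ 0.021277.
Under the Kimura two-parameter model, d = −½ ln(1 − 2P − Q) − ¼ ln(1 − 2Q).
1 − 2P − Q = 0.638297, giving −½ ln(0.638297) = 0.224476.
1 − 2Q = 0.957446, giving −¼ ln(0.957446) = 0.010871.
d = 0.224476 + 0.010871 = 0.235347.

0.235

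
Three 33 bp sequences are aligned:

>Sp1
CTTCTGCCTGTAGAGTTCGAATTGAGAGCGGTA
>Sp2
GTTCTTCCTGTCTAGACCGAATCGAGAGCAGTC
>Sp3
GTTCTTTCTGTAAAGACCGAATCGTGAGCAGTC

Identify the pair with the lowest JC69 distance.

Sp1–Sp2: 9/33 differ, p = 0.273, d = 0.339.
Sp1–Sp3: 10/33 differ, p = 0.303, d = 0.388.
Sp2–Sp3: 4/33 differ, p = 0.121, d = 0.132.
The smallest distance is between Sp2 and Sp3.

Sp2 and Sp3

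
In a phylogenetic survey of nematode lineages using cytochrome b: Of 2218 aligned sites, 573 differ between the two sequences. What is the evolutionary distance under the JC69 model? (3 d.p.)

p = 573/2218 ≈ 0.258341.
d = −(3/4) ln(1 − 4p/3) = −0.75 ln(1 − 0.344455) = −0.75 ln(0.655545)
  = −0.75 × (-0.422288) = 0.316716 substitutions/site.

0.317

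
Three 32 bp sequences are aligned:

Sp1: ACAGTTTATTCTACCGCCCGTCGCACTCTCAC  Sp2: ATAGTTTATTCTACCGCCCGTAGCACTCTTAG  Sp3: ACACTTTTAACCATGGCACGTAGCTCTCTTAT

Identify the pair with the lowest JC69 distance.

Sp1 and Sp2

Sp1–Sp2: 4/32 differ, p = 0.125, d = 0.137.
Sp1–Sp3: 12/32 differ, p = 0.375, d = 0.520.
Sp2–Sp3: 11/32 differ, p = 0.344, d = 0.460.
The smallest distance is between Sp1 and Sp2.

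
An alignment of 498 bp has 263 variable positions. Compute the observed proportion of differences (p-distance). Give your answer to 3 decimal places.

0.528

p = 263/498 = 0.528112… ≈ 0.528 (to 3 d.p.).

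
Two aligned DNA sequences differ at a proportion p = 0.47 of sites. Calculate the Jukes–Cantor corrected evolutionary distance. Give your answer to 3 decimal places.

d = −(3/4) ln(1 − 4p/3) = −0.75 ln(1 − 0.626667) = −0.75 ln(0.373333)
  = −0.75 × (-0.985284) = 0.738963 substitutions/site.

0.739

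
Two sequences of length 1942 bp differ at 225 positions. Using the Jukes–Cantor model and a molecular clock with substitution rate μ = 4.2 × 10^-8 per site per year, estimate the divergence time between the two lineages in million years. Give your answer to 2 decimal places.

p = 225/1942 ≈ 0.11586.
d = −(3/4) ln(1 − 4p/3) = −0.75 ln(1 − 0.15448) = −0.75 ln(0.84552)
  = −0.75 × (-0.167803) = 0.125852 substitutions/site.
Under a molecular clock d = 2μt, so t = d/(2μ) = 0.125852 / (2 × 4.2 × 10^-8) = 1.50 million years.

1.50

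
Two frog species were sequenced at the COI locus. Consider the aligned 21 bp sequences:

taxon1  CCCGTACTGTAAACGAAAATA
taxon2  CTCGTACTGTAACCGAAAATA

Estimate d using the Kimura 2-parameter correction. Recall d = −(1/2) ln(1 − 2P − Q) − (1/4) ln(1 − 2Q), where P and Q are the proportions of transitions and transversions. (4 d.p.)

Of 21 sites, 1 differences are transitions and 1 are transversions, so P = 1/21 ≈ 0.047619 and Q = 1/21 ≈ 0.047619.
Under the Kimura two-parameter model, d = −½ ln(1 − 2P − Q) − ¼ ln(1 − 2Q).
1 − 2P − Q = 0.857143, giving −½ ln(0.857143) = 0.077075.
1 − 2Q = 0.904762, giving −¼ ln(0.904762) = 0.025021.
d = 0.077075 + 0.025021 = 0.102096.

0.1021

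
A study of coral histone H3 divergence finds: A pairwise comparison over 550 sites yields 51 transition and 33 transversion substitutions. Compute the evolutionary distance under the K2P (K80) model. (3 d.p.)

P = 51/550 ≈ 0.092727 and Q = 33/550 = 0.06.
Under the Kimura two-parameter model, d = −½ ln(1 − 2P − Q) − ¼ ln(1 − 2Q).
1 − 2P − Q = 0.754546, giving −½ ln(0.754546) = 0.140820.
1 − 2Q = 0.88, giving −¼ ln(0.88) = 0.031958.
d = 0.140820 + 0.031958 = 0.172778.

0.173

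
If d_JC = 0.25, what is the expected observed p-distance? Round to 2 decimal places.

p = (3/4)(1 − e^(−4d/3)) = 0.75 × (1 − e^(-0.333333)) = 0.75 × (1 − 0.716532) = 0.212601.

0.21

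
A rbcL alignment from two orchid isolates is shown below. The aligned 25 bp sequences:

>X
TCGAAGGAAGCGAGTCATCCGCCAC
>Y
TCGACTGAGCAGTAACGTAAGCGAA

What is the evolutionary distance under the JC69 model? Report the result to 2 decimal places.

The sequences differ at 13 of 25 sites, so p = 13/25 = 0.52.
d = −(3/4) ln(1 − 4p/3) = −0.75 ln(1 − 0.693333) = −0.75 ln(0.306667)
  = −0.75 × (-1.181993) = 0.886495 substitutions/site.

0.89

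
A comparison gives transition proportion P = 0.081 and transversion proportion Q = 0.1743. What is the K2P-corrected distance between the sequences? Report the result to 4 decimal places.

Under the Kimura two-parameter model, d = −½ ln(1 − 2P − Q) − ¼ ln(1 − 2Q).
1 − 2P − Q = 0.6637, giving −½ ln(0.6637) = 0.204963.
1 − 2Q = 0.6514, giving −¼ ln(0.6514) = 0.107158.
d = 0.204963 + 0.107158 = 0.312121.

0.3121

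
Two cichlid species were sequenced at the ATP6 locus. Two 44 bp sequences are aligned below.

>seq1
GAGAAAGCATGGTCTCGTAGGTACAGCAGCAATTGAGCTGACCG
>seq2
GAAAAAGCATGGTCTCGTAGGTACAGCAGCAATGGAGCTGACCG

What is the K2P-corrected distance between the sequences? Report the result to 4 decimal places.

0.0469

Of 44 sites, 1 differences are transitions and 1 are transversions, so P = 1/44 ≈ 0.022727 and Q = 1/44 ≈ 0.022727.
Under the Kimura two-parameter model, d = −½ ln(1 − 2P − Q) − ¼ ln(1 − 2Q).
1 − 2P − Q = 0.931819, giving −½ ln(0.931819) = 0.035308.
1 − 2Q = 0.954546, giving −¼ ln(0.954546) = 0.011630.
d = 0.035308 + 0.011630 = 0.046938.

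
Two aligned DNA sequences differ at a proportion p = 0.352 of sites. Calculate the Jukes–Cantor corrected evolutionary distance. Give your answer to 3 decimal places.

0.475

d = −(3/4) ln(1 − 4p/3) = −0.75 ln(1 − 0.469333) = −0.75 ln(0.530667)
  = −0.75 × (-0.633621) = 0.475216 substitutions/site.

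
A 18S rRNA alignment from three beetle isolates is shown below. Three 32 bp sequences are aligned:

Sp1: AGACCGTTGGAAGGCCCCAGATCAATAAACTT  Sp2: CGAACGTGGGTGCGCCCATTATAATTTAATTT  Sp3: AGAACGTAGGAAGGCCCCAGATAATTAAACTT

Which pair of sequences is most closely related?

Sp1 and Sp3

Sp1–Sp2: 13/32 differ, p = 0.406, d = 0.585.
Sp1–Sp3: 4/32 differ, p = 0.125, d = 0.137.
Sp2–Sp3: 10/32 differ, p = 0.313, d = 0.404.
The smallest distance is between Sp1 and Sp3.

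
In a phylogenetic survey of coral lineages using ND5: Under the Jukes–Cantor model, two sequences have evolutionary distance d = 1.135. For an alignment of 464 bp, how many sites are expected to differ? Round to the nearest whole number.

Invert JC69: p = (3/4)(1 − e^(−4d/3)) = 0.75 × (1 − e^(-1.513333)) = 0.75 × (1 − 0.220175) = 0.584869.
Expected differing sites = pL ≈ 0.584869 × 464 = 271.379216 ≈ 271.

271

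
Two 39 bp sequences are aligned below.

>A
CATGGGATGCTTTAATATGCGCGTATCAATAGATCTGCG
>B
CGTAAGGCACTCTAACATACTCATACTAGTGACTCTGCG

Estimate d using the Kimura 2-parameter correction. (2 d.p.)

0.89

Of 39 sites, 15 differences are transitions and 2 are transversions, so P = 15/39 ≈ 0.384615 and Q = 2/39 ≈ 0.051282.
Under the Kimura two-parameter model, d = −½ ln(1 − 2P − Q) − ¼ ln(1 − 2Q).
1 − 2P − Q = 0.179488, giving −½ ln(0.179488) = 0.858823.
1 − 2Q = 0.897436, giving −¼ ln(0.897436) = 0.027053.
d = 0.858823 + 0.027053 = 0.885876.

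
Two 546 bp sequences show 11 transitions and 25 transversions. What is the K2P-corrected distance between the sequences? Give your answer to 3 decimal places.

0.069

P = 11/546 ≈ 0.020147 and Q = 25/546 ≈ 0.045788.
Under the Kimura two-parameter model, d = −½ ln(1 − 2P − Q) − ¼ ln(1 − 2Q).
1 − 2P − Q = 0.913918, giving −½ ln(0.913918) = 0.045007.
1 − 2Q = 0.908424, giving −¼ ln(0.908424) = 0.024011.
d = 0.045007 + 0.024011 = 0.069018.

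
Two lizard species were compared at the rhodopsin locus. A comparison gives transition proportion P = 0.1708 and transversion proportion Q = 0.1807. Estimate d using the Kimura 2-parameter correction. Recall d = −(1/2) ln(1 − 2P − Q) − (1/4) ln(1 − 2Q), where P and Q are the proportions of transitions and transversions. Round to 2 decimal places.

Under the Kimura two-parameter model, d = −½ ln(1 − 2P − Q) − ¼ ln(1 − 2Q).
1 − 2P − Q = 0.4777, giving −½ ln(0.4777) = 0.369386.
1 − 2Q = 0.6386, giving −¼ ln(0.6386) = 0.112119.
d = 0.369386 + 0.112119 = 0.481505.

0.48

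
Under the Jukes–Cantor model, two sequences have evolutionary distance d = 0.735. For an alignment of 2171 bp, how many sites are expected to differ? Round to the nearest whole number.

1017

Invert JC69: p = (3/4)(1 − e^(−4d/3)) = 0.75 × (1 − e^(-0.98)) = 0.75 × (1 − 0.375311) = 0.468517.
Expected differing sites = pL ≈ 0.468517 × 2171 = 1017.150407 ≈ 1017.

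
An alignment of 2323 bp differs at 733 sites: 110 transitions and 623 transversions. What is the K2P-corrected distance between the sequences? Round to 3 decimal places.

0.418

P = 110/2323 ≈ 0.047353 and Q = 623/2323 ≈ 0.268188.
Under the Kimura two-parameter model, d = −½ ln(1 − 2P − Q) − ¼ ln(1 − 2Q).
1 − 2P − Q = 0.637106, giving −½ ln(0.637106) = 0.225410.
1 − 2Q = 0.463624, giving −¼ ln(0.463624) = 0.192170.
d = 0.225410 + 0.192170 = 0.417580.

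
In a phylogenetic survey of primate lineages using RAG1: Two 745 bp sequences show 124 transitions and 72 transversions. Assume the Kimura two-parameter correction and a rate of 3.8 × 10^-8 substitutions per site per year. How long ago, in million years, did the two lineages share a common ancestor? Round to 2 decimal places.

4.40

P = 124/745 ≈ 0.166443 and Q = 72/745 ≈ 0.096644.
Under the Kimura two-parameter model, d = −½ ln(1 − 2P − Q) − ¼ ln(1 − 2Q).
1 − 2P − Q = 0.57047, giving −½ ln(0.57047) = 0.280647.
1 − 2Q = 0.806712, giving −¼ ln(0.806712) = 0.053697.
d = 0.280647 + 0.053697 = 0.334344.
Under a molecular clock d = 2μt, so t = d/(2μ) = 0.334344 / (2 × 3.8 × 10^-8) = 4.40 million years.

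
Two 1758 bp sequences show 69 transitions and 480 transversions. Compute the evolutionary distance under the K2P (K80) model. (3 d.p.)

P = 69/1758 ≈ 0.039249 and Q = 480/1758 ≈ 0.273038.
Under the Kimura two-parameter model, d = −½ ln(1 − 2P − Q) − ¼ ln(1 − 2Q).
1 − 2P − Q = 0.648464, giving −½ ln(0.648464) = 0.216574.
1 − 2Q = 0.453924, giving −¼ ln(0.453924) = 0.197456.
d = 0.216574 + 0.197456 = 0.414030.

0.414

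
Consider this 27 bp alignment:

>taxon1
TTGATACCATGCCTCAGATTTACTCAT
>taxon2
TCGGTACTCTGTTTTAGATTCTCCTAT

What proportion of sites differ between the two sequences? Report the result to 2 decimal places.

The sequences differ at 11 of 27 positions.
p = 11/27 = 0.407407… ≈ 0.41 (to 2 d.p.).

0.41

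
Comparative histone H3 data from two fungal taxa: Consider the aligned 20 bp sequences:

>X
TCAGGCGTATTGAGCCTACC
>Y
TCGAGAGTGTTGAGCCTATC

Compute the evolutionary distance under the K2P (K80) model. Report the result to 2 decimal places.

Of 20 sites, 4 differences are transitions and 1 are transversions, so P = 4/20 = 0.2 and Q = 1/20 = 0.05.
Under the Kimura two-parameter model, d = −½ ln(1 − 2P − Q) − ¼ ln(1 − 2Q).
1 − 2P − Q = 0.55, giving −½ ln(0.55) = 0.298919.
1 − 2Q = 0.9, giving −¼ ln(0.9) = 0.026340.
d = 0.298919 + 0.026340 = 0.325259.

0.33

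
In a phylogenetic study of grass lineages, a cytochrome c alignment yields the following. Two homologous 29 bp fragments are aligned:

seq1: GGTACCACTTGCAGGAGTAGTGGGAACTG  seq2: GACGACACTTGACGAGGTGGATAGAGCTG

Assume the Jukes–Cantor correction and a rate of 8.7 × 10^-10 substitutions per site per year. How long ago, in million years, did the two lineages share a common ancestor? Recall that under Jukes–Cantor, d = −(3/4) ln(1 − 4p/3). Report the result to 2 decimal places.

392.48

The sequences differ at 13 of 29 sites, so p = 13/29 ≈ 0.448276.
d = −(3/4) ln(1 − 4p/3) = −0.75 ln(1 − 0.597701) = −0.75 ln(0.402299)
  = −0.75 × (-0.910560) = 0.682920 substitutions/site.
Under a molecular clock d = 2μt, so t = d/(2μ) = 0.682920 / (2 × 8.7 × 10^-10) = 392.48 million years.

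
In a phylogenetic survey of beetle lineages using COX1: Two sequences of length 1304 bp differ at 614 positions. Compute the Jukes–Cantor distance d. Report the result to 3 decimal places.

0.741

p = 614/1304 ≈ 0.470859.
d = −(3/4) ln(1 − 4p/3) = −0.75 ln(1 − 0.627812) = −0.75 ln(0.372188)
  = −0.75 × (-0.988356) = 0.741267 substitutions/site.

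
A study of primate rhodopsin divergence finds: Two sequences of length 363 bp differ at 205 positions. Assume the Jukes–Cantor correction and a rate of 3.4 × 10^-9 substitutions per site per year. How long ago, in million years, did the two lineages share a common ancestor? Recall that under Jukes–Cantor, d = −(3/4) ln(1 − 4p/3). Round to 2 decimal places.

154.22

p = 205/363 ≈ 0.564738.
d = −(3/4) ln(1 − 4p/3) = −0.75 ln(1 − 0.752984) = −0.75 ln(0.247016)
  = −0.75 × (-1.398302) = 1.048727 substitutions/site.
Under a molecular clock d = 2μt, so t = d/(2μ) = 1.048727 / (2 × 3.4 × 10^-9) = 154.22 million years.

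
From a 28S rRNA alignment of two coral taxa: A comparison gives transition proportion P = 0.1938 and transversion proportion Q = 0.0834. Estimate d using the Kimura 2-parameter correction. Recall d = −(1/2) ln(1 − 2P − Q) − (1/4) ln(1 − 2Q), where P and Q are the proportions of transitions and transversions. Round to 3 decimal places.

0.364

Under the Kimura two-parameter model, d = −½ ln(1 − 2P − Q) − ¼ ln(1 − 2Q).
1 − 2P − Q = 0.529, giving −½ ln(0.529) = 0.318383.
1 − 2Q = 0.8332, giving −¼ ln(0.8332) = 0.045620.
d = 0.318383 + 0.045620 = 0.364003.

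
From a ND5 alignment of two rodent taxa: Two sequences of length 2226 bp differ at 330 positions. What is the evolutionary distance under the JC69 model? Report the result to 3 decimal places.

0.165

p = 330/2226 ≈ 0.148248.
d = −(3/4) ln(1 − 4p/3) = −0.75 ln(1 − 0.197664) = −0.75 ln(0.802336)
  = −0.75 × (-0.220228) = 0.165171 substitutions/site.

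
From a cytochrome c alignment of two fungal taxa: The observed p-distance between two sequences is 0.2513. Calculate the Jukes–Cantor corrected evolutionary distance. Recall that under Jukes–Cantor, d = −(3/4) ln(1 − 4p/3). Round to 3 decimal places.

d = −(3/4) ln(1 − 4p/3) = −0.75 ln(1 − 0.335067) = −0.75 ln(0.664933)
  = −0.75 × (-0.408069) = 0.306052 substitutions/site.

0.306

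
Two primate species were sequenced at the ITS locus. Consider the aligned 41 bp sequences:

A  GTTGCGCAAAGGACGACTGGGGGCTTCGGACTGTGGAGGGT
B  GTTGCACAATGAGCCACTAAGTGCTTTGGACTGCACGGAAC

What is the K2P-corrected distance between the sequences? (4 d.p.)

Of 41 sites, 12 differences are transitions and 4 are transversions, so P = 12/41 ≈ 0.292683 and Q = 4/41 ≈ 0.097561.
Under the Kimura two-parameter model, d = −½ ln(1 − 2P − Q) − ¼ ln(1 − 2Q).
1 − 2P − Q = 0.317073, giving −½ ln(0.317073) = 0.574312.
1 − 2Q = 0.804878, giving −¼ ln(0.804878) = 0.054266.
d = 0.574312 + 0.054266 = 0.628578.

0.6286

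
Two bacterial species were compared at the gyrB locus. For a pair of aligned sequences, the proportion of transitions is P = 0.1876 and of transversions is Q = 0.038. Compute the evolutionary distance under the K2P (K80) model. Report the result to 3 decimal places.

Under the Kimura two-parameter model, d = −½ ln(1 − 2P − Q) − ¼ ln(1 − 2Q).
1 − 2P − Q = 0.5868, giving −½ ln(0.5868) = 0.266536.
1 − 2Q = 0.924, giving −¼ ln(0.924) = 0.019761.
d = 0.266536 + 0.019761 = 0.286297.

0.286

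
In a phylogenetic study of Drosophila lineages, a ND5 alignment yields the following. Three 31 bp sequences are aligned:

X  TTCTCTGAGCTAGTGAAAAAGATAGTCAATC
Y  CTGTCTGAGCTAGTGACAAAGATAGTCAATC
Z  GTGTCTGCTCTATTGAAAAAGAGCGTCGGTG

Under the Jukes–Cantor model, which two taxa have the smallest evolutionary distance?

X and Y

X–Y: 3/31 differ, p = 0.097, d = 0.104.
X–Z: 10/31 differ, p = 0.323, d = 0.422.
Y–Z: 10/31 differ, p = 0.323, d = 0.422.
The smallest distance is between X and Y.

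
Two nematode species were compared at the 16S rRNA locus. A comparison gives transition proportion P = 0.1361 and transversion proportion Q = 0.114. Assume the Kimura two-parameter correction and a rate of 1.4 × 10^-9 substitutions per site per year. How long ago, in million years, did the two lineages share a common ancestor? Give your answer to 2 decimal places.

Under the Kimura two-parameter model, d = −½ ln(1 − 2P − Q) − ¼ ln(1 − 2Q).
1 − 2P − Q = 0.6138, giving −½ ln(0.6138) = 0.244043.
1 − 2Q = 0.772, giving −¼ ln(0.772) = 0.064693.
d = 0.244043 + 0.064693 = 0.308736.
Under a molecular clock d = 2μt, so t = d/(2μ) = 0.308736 / (2 × 1.4 × 10^-9) = 110.26 million years.

110.26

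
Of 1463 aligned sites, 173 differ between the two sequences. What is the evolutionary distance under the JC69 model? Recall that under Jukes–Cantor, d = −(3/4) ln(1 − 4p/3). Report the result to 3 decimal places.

p = 173/1463 ≈ 0.11825.
d = −(3/4) ln(1 − 4p/3) = −0.75 ln(1 − 0.157667) = −0.75 ln(0.842333)
  = −0.75 × (-0.171580) = 0.128685 substitutions/site.

0.129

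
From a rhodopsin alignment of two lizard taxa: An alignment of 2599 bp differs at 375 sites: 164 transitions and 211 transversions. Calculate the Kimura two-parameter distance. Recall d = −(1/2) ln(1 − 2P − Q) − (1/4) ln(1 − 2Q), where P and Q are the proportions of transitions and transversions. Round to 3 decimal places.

P = 164/2599 ≈ 0.063101 and Q = 211/2599 ≈ 0.081185.
Under the Kimura two-parameter model, d = −½ ln(1 − 2P − Q) − ¼ ln(1 − 2Q).
1 − 2P − Q = 0.792613, giving −½ ln(0.792613) = 0.116210.
1 − 2Q = 0.83763, giving −¼ ln(0.83763) = 0.044295.
d = 0.116210 + 0.044295 = 0.160505.

0.161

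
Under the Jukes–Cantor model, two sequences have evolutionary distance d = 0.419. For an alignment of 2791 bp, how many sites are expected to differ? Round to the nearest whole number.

Invert JC69: p = (3/4)(1 − e^(−4d/3)) = 0.75 × (1 − e^(-0.558667)) = 0.75 × (1 − 0.571971) = 0.321022.
Expected differing sites = pL ≈ 0.321022 × 2791 = 895.972402 ≈ 896.

896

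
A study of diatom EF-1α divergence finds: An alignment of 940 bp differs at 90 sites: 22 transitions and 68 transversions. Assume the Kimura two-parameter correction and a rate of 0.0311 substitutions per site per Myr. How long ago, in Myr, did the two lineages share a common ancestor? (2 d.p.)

P = 22/940 ≈ 0.023404 and Q = 68/940 ≈ 0.07234.
Under the Kimura two-parameter model, d = −½ ln(1 − 2P − Q) − ¼ ln(1 − 2Q).
1 − 2P − Q = 0.880852, giving −½ ln(0.880852) = 0.063433.
1 − 2Q = 0.85532, giving −¼ ln(0.85532) = 0.039070.
d = 0.063433 + 0.039070 = 0.102503.
Under a molecular clock d = 2μt, so t = d/(2μ) = 0.102503 / (2 × 0.0311) = 1.65 Myr.

1.65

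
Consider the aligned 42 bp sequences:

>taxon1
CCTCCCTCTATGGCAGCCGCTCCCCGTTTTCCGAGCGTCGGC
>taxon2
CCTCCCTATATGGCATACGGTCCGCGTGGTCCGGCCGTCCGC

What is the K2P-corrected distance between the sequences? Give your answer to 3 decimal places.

0.292

Of 42 sites, 1 differences are transitions and 9 are transversions, so P = 1/42 ≈ 0.02381 and Q = 9/42 ≈ 0.214286.
Under the Kimura two-parameter model, d = −½ ln(1 − 2P − Q) − ¼ ln(1 − 2Q).
1 − 2P − Q = 0.738094, giving −½ ln(0.738094) = 0.151842.
1 − 2Q = 0.571428, giving −¼ ln(0.571428) = 0.139904.
d = 0.151842 + 0.139904 = 0.291746.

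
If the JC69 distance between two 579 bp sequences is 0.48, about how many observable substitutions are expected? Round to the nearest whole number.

205

Invert JC69: p = (3/4)(1 − e^(−4d/3)) = 0.75 × (1 − e^(-0.64)) = 0.75 × (1 − 0.527292) = 0.354531.
Expected differing sites = pL ≈ 0.354531 × 579 = 205.273449 ≈ 205.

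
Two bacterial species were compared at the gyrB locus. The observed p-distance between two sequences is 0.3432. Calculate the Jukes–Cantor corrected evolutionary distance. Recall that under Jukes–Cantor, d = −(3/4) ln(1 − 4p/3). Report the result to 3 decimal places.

d = −(3/4) ln(1 − 4p/3) = −0.75 ln(1 − 0.4576) = −0.75 ln(0.5424)
  = −0.75 × (-0.611752) = 0.458814 substitutions/site.

0.459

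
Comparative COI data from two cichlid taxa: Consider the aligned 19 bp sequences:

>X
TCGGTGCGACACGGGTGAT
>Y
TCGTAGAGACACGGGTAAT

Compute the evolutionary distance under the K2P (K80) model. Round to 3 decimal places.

0.248

Of 19 sites, 1 differences are transitions and 3 are transversions, so P = 1/19 ≈ 0.052632 and Q = 3/19 ≈ 0.157895.
Under the Kimura two-parameter model, d = −½ ln(1 − 2P − Q) − ¼ ln(1 − 2Q).
1 − 2P − Q = 0.736841, giving −½ ln(0.736841) = 0.152692.
1 − 2Q = 0.68421, giving −¼ ln(0.68421) = 0.094873.
d = 0.152692 + 0.094873 = 0.247565.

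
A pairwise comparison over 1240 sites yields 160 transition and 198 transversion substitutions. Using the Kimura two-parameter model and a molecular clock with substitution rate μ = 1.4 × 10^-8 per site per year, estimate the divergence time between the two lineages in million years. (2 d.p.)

13.09

P = 160/1240 ≈ 0.129032 and Q = 198/1240 ≈ 0.159677.
Under the Kimura two-parameter model, d = −½ ln(1 − 2P − Q) − ¼ ln(1 − 2Q).
1 − 2P − Q = 0.582259, giving −½ ln(0.582259) = 0.270420.
1 − 2Q = 0.680646, giving −¼ ln(0.680646) = 0.096178.
d = 0.270420 + 0.096178 = 0.366598.
Under a molecular clock d = 2μt, so t = d/(2μ) = 0.366598 / (2 × 1.4 × 10^-8) = 13.09 million years.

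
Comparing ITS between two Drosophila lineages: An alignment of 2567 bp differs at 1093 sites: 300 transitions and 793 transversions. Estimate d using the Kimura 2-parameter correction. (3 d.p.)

0.632

P = 300/2567 ≈ 0.116868 and Q = 793/2567 ≈ 0.308921.
Under the Kimura two-parameter model, d = −½ ln(1 − 2P − Q) − ¼ ln(1 − 2Q).
1 − 2P − Q = 0.457343, giving −½ ln(0.457343) = 0.391161.
1 − 2Q = 0.382158, giving −¼ ln(0.382158) = 0.240480.
d = 0.391161 + 0.240480 = 0.631641.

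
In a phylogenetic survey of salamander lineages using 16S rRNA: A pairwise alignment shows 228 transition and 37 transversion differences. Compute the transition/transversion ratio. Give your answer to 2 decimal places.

6.16

R = 228/37 = 6.162162… ≈ 6.16 (to 2 d.p.).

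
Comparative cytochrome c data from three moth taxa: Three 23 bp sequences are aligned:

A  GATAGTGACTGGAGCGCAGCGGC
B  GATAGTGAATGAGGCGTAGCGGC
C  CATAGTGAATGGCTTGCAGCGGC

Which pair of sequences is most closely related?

A–B: 4/23 differ, p = 0.174, d = 0.198.
A–C: 5/23 differ, p = 0.217, d = 0.257.
B–C: 6/23 differ, p = 0.261, d = 0.321.
The smallest distance is between A and B.

A and B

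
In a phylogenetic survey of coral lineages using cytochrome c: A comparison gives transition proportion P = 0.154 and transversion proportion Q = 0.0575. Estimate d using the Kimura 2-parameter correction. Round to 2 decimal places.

0.26

Under the Kimura two-parameter model, d = −½ ln(1 − 2P − Q) − ¼ ln(1 − 2Q).
1 − 2P − Q = 0.6345, giving −½ ln(0.6345) = 0.227459.
1 − 2Q = 0.885, giving −¼ ln(0.885) = 0.030542.
d = 0.227459 + 0.030542 = 0.258001.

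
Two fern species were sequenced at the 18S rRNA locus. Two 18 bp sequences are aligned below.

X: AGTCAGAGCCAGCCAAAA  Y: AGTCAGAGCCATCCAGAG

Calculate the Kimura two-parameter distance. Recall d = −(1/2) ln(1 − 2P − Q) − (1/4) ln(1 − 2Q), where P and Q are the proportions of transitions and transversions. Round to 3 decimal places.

Of 18 sites, 2 differences are transitions and 1 are transversions, so P = 2/18 ≈ 0.111111 and Q = 1/18 ≈ 0.055556.
Under the Kimura two-parameter model, d = −½ ln(1 − 2P − Q) − ¼ ln(1 − 2Q).
1 − 2P − Q = 0.722222, giving −½ ln(0.722222) = 0.162711.
1 − 2Q = 0.888888, giving −¼ ln(0.888888) = 0.029446.
d = 0.162711 + 0.029446 = 0.192157.

0.192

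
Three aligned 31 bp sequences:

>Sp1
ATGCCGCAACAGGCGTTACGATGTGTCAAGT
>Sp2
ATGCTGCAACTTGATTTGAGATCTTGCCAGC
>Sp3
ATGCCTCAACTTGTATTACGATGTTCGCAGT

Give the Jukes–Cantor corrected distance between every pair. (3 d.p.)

d(Sp1,Sp2) = 0.544, d(Sp1,Sp3) = 0.367, d(Sp2,Sp3) = 0.422

Sp1–Sp2: 12/31 sites differ → p ≈ 0.387097, d = −0.75 ln(1 − 0.516129) = 0.544453 ≈ 0.544.
Sp1–Sp3: 9/31 sites differ → p ≈ 0.290323, d = −0.75 ln(1 − 0.387097) = 0.367161 ≈ 0.367.
Sp2–Sp3: 10/31 sites differ → p ≈ 0.322581, d = −0.75 ln(1 − 0.430108) = 0.421731 ≈ 0.422.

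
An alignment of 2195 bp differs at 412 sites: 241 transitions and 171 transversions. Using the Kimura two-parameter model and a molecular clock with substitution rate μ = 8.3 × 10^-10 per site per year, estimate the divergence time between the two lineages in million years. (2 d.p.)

131.86

P = 241/2195 ≈ 0.109795 and Q = 171/2195 ≈ 0.077904.
Under the Kimura two-parameter model, d = −½ ln(1 − 2P − Q) − ¼ ln(1 − 2Q).
1 − 2P − Q = 0.702506, giving −½ ln(0.702506) = 0.176551.
1 − 2Q = 0.844192, giving −¼ ln(0.844192) = 0.042344.
d = 0.176551 + 0.042344 = 0.218895.
Under a molecular clock d = 2μt, so t = d/(2μ) = 0.218895 / (2 × 8.3 × 10^-10) = 131.86 million years.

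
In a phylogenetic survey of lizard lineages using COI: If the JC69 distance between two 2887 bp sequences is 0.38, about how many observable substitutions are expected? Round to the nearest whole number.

Invert JC69: p = (3/4)(1 − e^(−4d/3)) = 0.75 × (1 − e^(-0.506667)) = 0.75 × (1 − 0.602500) = 0.298125.
Expected differing sites = pL ≈ 0.298125 × 2887 = 860.686875 ≈ 861.

861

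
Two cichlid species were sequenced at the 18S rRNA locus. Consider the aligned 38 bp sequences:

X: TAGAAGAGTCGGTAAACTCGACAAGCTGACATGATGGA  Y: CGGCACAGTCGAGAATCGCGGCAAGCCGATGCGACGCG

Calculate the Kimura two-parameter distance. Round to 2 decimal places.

0.67

Of 38 sites, 10 differences are transitions and 6 are transversions, so P = 10/38 ≈ 0.263158 and Q = 6/38 ≈ 0.157895.
Under the Kimura two-parameter model, d = −½ ln(1 − 2P − Q) − ¼ ln(1 − 2Q).
1 − 2P − Q = 0.315789, giving −½ ln(0.315789) = 0.576341.
1 − 2Q = 0.68421, giving −¼ ln(0.68421) = 0.094873.
d = 0.576341 + 0.094873 = 0.671214.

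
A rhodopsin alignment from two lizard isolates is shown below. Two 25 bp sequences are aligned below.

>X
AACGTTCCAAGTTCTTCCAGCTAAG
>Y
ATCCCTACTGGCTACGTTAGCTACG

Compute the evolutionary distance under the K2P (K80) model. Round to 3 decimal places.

0.919

Of 25 sites, 6 differences are transitions and 7 are transversions, so P = 6/25 = 0.24 and Q = 7/25 = 0.28.
Under the Kimura two-parameter model, d = −½ ln(1 − 2P − Q) − ¼ ln(1 − 2Q).
1 − 2P − Q = 0.24, giving −½ ln(0.24) = 0.713558.
1 − 2Q = 0.44, giving −¼ ln(0.44) = 0.205245.
d = 0.713558 + 0.205245 = 0.918803.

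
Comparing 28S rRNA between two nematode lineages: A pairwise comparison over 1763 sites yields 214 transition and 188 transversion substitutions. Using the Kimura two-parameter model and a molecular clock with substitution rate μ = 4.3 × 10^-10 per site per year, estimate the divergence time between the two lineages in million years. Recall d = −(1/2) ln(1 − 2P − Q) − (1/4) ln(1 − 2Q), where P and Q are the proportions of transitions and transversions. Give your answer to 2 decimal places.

P = 214/1763 ≈ 0.121384 and Q = 188/1763 ≈ 0.106636.
Under the Kimura two-parameter model, d = −½ ln(1 − 2P − Q) − ¼ ln(1 − 2Q).
1 − 2P − Q = 0.650596, giving −½ ln(0.650596) = 0.214933.
1 − 2Q = 0.786728, giving −¼ ln(0.786728) = 0.059968.
d = 0.214933 + 0.059968 = 0.274901.
Under a molecular clock d = 2μt, so t = d/(2μ) = 0.274901 / (2 × 4.3 × 10^-10) = 319.65 million years.

319.65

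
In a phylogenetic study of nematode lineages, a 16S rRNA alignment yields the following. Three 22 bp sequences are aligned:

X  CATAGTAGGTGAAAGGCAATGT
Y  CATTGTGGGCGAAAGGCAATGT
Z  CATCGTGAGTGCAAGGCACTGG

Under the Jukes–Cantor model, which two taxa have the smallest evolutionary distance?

X–Y: 3/22 differ, p = 0.136, d = 0.151.
X–Z: 6/22 differ, p = 0.273, d = 0.339.
Y–Z: 6/22 differ, p = 0.273, d = 0.339.
The smallest distance is between X and Y.

X and Y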